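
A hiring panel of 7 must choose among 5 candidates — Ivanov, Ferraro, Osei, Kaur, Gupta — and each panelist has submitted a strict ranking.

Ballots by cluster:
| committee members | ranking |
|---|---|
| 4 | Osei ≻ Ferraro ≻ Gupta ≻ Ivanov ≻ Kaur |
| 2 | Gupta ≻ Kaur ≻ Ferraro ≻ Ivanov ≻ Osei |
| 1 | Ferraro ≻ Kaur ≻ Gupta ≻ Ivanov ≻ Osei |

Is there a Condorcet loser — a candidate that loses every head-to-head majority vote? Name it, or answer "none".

Pairwise majorities:
Ivanov vs Ferraro: Ivanov preferred on 0 ballots; Ferraro wins 7–0.
Ivanov vs Osei: Ivanov preferred on 2+1 = 3 ballots; Osei wins 4–3.
Ivanov–Kaur: Ivanov 4–3.
Ivanov vs Gupta: Ivanov preferred on 0 ballots; Gupta wins 7–0.
Ferraro vs Osei: 2+1 = 3 for Ferraro, 4 for Osei — Osei by 4–3.
Ferraro–Kaur: Ferraro 5–2.
Ferraro vs Gupta: Ferraro, 5–2.
Osei vs Kaur: Osei wins 4–3.
Osei vs Gupta: Osei, 4–3.
Kaur–Gupta: Gupta 6–1.
Kaur loses to every other candidate — it is the Condorcet loser.

Kaur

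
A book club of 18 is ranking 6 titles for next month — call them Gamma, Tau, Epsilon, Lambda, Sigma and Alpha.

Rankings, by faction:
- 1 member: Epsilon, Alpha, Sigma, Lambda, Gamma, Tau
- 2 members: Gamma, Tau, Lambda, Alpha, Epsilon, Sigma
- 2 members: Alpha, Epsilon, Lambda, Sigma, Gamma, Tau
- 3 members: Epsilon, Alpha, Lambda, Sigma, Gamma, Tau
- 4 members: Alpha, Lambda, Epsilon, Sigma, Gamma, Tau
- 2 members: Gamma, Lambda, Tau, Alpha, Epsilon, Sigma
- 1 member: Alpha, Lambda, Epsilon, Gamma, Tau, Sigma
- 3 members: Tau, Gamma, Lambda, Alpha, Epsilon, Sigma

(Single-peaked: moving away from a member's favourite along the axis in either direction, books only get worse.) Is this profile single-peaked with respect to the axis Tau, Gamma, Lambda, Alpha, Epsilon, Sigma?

yes

Axis positions: Tau=1, Gamma=2, Lambda=3, Alpha=4, Epsilon=5, Sigma=6.
Faction 1 (peak Epsilon at position 5): ranking walks positions 5-4-6-3-2-1, expanding outward from the peak — single-peaked.
Faction 2 (peak Gamma at position 2): ranking walks positions 2-1-3-4-5-6, expanding outward from the peak — single-peaked.
Faction 3 (peak Alpha at position 4): ranking walks positions 4-5-3-6-2-1, expanding outward from the peak — single-peaked.
Faction 4 (peak Epsilon at position 5): ranking walks positions 5-4-3-6-2-1, expanding outward from the peak — single-peaked.
Faction 5 (peak Alpha at position 4): ranking walks positions 4-3-5-6-2-1, expanding outward from the peak — single-peaked.
Faction 6 (peak Gamma at position 2): ranking walks positions 2-3-1-4-5-6, expanding outward from the peak — single-peaked.
Faction 7 (peak Alpha at position 4): ranking walks positions 4-3-5-2-1-6, expanding outward from the peak — single-peaked.
Faction 8 (peak Tau at position 1): ranking walks positions 1-2-3-4-5-6, expanding outward from the peak — single-peaked.
Every ranking is single-peaked on this axis.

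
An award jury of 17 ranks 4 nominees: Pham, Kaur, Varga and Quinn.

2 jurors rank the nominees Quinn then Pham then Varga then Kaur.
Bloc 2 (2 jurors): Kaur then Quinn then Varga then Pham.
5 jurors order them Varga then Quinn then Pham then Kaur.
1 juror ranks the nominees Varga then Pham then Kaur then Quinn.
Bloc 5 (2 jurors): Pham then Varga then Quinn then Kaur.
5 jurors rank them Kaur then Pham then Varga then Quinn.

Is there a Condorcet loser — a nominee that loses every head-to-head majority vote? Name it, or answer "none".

Kaur

Head-to-head results (17 jurors):
Pham vs Kaur: Pham, 10–7.
Pham–Varga: Pham 9–8.
Pham vs Quinn: Pham is ranked higher on 1+2+5 = 8 ballots, Quinn on 9. Quinn wins 9–8.
Kaur vs Varga: Kaur preferred on 2+5 = 7 ballots; Varga wins 10–7.
Kaur vs Quinn: Kaur is ranked higher on 2+1+5 = 8 ballots, Quinn on 9. Quinn wins 9–8.
Varga vs Quinn: 13 to 4, Varga.
Only Kaur has no wins; Kaur is the Condorcet loser.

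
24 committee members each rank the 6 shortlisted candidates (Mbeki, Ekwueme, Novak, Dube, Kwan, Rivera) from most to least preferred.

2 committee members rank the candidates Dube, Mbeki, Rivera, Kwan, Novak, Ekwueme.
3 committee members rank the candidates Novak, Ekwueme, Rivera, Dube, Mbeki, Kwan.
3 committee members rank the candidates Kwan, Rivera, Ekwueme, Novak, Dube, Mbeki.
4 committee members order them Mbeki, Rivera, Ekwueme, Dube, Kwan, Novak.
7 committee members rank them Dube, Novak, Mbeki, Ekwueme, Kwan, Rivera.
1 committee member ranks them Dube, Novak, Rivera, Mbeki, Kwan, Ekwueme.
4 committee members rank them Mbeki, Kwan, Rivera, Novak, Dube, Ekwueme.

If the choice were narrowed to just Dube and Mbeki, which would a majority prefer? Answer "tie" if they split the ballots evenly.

Ballots ranking Dube above Mbeki: 2 + 3 + 3 + 7 + 1 = 16.
Ballots ranking Mbeki above Dube: 24 − 16 = 8.
Dube wins the head-to-head 16–8.

Dube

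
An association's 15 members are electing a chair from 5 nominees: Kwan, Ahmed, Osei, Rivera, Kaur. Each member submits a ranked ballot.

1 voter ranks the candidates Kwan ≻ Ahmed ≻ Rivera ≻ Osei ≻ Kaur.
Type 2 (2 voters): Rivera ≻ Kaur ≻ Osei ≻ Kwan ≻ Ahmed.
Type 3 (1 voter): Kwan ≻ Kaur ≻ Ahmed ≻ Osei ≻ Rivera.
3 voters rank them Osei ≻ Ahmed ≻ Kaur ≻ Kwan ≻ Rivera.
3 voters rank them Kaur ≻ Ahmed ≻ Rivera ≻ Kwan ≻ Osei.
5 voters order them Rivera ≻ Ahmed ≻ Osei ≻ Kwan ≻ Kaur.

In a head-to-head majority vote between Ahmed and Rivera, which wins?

Ahmed

Ballots ranking Ahmed above Rivera: 1 + 1 + 3 + 3 = 8.
Ballots ranking Rivera above Ahmed: 15 − 8 = 7.
Ahmed wins the head-to-head 8–7.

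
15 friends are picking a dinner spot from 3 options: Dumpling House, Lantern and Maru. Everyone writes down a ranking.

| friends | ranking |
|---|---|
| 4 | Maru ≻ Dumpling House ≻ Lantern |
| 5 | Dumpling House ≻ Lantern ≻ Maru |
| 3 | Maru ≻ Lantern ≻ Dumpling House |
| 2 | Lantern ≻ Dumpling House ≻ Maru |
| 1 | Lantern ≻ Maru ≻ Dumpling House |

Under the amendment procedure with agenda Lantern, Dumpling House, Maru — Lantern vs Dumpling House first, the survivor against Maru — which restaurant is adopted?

Round 1: Lantern vs Dumpling House — 6–9, Dumpling House advances.
Round 2: Dumpling House vs Maru — 7–8, Maru advances.
Maru survives the agenda.

Maru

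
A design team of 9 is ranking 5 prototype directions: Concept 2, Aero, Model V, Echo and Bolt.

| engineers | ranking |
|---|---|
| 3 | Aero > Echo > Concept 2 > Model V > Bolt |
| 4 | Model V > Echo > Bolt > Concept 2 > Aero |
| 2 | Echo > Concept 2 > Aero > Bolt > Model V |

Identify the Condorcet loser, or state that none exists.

Pairwise majorities:
Concept 2–Aero: Concept 2 6–3.
Concept 2–Model V: Concept 2 5–4.
Concept 2 vs Echo: 0 to 9, Echo.
Concept 2 vs Bolt: Concept 2 wins 5–4.
Aero vs Model V: Aero is ranked higher on 3+2 = 5 ballots, Model V on 4. Aero wins 5–4.
Aero–Echo: Echo 6–3.
Aero vs Bolt: Aero is ranked higher on 3+2 = 5 ballots, Bolt on 4. Aero wins 5–4.
Model V vs Echo: Echo, 5–4.
Model V–Bolt: Model V 7–2.
Echo–Bolt: Echo 9–0.
Bolt is beaten in every head-to-head and is the Condorcet loser.

Bolt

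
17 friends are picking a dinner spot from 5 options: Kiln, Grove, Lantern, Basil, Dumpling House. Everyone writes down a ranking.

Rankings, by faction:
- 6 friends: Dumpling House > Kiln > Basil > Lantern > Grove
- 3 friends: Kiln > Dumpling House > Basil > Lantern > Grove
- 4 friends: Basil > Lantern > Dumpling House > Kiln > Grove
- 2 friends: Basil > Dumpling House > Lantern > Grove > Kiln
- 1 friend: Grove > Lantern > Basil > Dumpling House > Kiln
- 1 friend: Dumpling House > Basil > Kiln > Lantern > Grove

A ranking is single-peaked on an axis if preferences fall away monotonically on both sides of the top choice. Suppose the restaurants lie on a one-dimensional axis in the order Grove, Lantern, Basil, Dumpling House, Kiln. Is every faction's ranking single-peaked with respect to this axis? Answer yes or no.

Axis positions: Grove=1, Lantern=2, Basil=3, Dumpling House=4, Kiln=5.
Faction 1 (peak Dumpling House at position 4): ranking walks positions 4-5-3-2-1, expanding outward from the peak — single-peaked.
Faction 2 (peak Kiln at position 5): ranking walks positions 5-4-3-2-1, expanding outward from the peak — single-peaked.
Faction 3 (peak Basil at position 3): ranking walks positions 3-2-4-5-1, expanding outward from the peak — single-peaked.
Faction 4 (peak Basil at position 3): ranking walks positions 3-4-2-1-5, expanding outward from the peak — single-peaked.
Faction 5 (peak Grove at position 1): ranking walks positions 1-2-3-4-5, expanding outward from the peak — single-peaked.
Faction 6 (peak Dumpling House at position 4): ranking walks positions 4-3-5-2-1, expanding outward from the peak — single-peaked.
Every ranking is single-peaked on this axis.

yes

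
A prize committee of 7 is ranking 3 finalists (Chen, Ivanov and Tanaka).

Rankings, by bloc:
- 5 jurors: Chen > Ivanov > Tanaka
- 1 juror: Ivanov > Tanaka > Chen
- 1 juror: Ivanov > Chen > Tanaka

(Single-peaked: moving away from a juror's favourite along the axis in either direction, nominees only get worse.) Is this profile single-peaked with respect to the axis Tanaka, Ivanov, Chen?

yes

Axis positions: Tanaka=1, Ivanov=2, Chen=3.
Bloc 1 (peak Chen at position 3): ranking walks positions 3-2-1, expanding outward from the peak — single-peaked.
Bloc 2 (peak Ivanov at position 2): ranking walks positions 2-1-3, expanding outward from the peak — single-peaked.
Bloc 3 (peak Ivanov at position 2): ranking walks positions 2-3-1, expanding outward from the peak — single-peaked.
Every ranking is single-peaked on this axis.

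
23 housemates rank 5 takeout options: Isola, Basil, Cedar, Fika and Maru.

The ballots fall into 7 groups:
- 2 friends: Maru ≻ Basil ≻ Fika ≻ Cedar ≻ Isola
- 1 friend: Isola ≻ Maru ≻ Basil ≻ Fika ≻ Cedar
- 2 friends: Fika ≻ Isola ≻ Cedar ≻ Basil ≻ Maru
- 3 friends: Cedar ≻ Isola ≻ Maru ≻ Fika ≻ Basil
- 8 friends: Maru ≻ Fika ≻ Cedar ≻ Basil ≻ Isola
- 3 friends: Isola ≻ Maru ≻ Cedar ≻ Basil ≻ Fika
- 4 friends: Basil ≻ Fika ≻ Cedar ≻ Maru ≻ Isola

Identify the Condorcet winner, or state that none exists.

Head-to-head results (23 friends):
Isola vs Basil: Isola is ranked higher on 1+2+3+3 = 9 ballots, Basil on 14. Basil wins 14–9.
Isola vs Cedar: 6 to 17, Cedar.
Isola vs Fika: 1+3+3 = 7 for Isola, 16 for Fika — Fika by 16–7.
Isola vs Maru: Isola is ranked higher on 1+2+3+3 = 9 ballots, Maru on 14. Maru wins 14–9.
Basil vs Cedar: 7 to 16, Cedar.
Basil vs Fika: Basil preferred on 2+1+3+4 = 10 ballots; Fika wins 13–10.
Basil vs Maru: 2+4 = 6 for Basil, 17 for Maru — Maru by 17–6.
Cedar vs Fika: 3+3 = 6 for Cedar, 17 for Fika — Fika by 17–6.
Cedar vs Maru: 9 to 14, Maru.
Fika vs Maru: Fika preferred on 2+4 = 6 ballots; Maru wins 17–6.
Maru defeats every rival head-to-head and is the Condorcet winner.

Maru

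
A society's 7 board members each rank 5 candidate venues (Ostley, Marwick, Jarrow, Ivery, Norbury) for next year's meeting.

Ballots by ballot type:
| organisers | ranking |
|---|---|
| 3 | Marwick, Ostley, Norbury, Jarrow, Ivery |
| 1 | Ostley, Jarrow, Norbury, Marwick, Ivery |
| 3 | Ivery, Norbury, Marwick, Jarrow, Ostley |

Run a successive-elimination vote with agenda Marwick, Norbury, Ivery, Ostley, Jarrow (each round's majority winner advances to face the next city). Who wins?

Ostley

Round 1: Marwick vs Norbury — 3–4, Norbury advances.
Round 2: Norbury vs Ivery — 4–3, Norbury advances.
Round 3: Norbury vs Ostley — 3–4, Ostley advances.
Round 4: Ostley vs Jarrow — 4–3, Ostley advances.
The agenda winner is Ostley.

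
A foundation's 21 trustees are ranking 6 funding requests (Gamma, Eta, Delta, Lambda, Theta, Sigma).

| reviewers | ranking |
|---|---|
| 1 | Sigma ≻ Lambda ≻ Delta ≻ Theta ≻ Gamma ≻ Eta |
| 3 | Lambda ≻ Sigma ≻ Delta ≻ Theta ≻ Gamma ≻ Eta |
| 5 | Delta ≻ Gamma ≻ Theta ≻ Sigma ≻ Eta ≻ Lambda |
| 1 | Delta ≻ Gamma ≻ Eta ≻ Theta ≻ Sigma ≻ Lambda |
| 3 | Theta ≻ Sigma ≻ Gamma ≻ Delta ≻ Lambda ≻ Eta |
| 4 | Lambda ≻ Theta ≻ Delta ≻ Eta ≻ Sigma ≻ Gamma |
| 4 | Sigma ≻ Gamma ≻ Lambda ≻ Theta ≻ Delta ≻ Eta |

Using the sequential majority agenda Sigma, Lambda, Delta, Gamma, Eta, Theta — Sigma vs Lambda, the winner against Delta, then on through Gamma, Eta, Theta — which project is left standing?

Round 1: Sigma vs Lambda — 14–7, Sigma advances.
Round 2: Sigma vs Delta — 11–10, Sigma advances.
Round 3: Sigma vs Gamma — 15–6, Sigma advances.
Round 4: Sigma vs Eta — 16–5, Sigma advances.
Round 5: Sigma vs Theta — 8–13, Theta advances.
Theta survives the agenda.

Theta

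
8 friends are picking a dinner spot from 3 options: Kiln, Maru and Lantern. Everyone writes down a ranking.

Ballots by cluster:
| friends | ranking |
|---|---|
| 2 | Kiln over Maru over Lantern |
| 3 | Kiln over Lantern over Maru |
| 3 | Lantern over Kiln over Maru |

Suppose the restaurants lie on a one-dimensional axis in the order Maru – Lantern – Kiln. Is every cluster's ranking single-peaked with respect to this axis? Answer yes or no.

Axis positions: Maru=1, Lantern=2, Kiln=3.
Cluster 1: ranking walks positions 3-1-2; Maru is ranked above Lantern even though Lantern lies between Maru and the peak Kiln on the axis — preferences dip and rise again. Not single-peaked.
Cluster 2 (peak Kiln at position 3): ranking walks positions 3-2-1, expanding outward from the peak — single-peaked.
Cluster 3 (peak Lantern at position 2): ranking walks positions 2-3-1, expanding outward from the peak — single-peaked.
Cluster 1 violates single-peakedness, so the profile is not single-peaked on this axis.

no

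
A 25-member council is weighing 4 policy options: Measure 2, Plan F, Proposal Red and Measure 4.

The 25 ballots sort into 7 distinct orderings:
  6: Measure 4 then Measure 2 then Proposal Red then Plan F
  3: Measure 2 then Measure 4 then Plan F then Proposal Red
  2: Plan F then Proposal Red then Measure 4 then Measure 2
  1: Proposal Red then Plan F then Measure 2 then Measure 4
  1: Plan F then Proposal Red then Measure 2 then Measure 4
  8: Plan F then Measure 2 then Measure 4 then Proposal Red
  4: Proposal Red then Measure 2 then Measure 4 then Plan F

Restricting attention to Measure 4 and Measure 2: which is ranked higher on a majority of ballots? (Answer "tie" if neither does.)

Measure 2

Ballots ranking Measure 4 above Measure 2: 6 + 2 = 8.
Ballots ranking Measure 2 above Measure 4: 25 − 8 = 17.
Measure 2 wins the head-to-head 17–8.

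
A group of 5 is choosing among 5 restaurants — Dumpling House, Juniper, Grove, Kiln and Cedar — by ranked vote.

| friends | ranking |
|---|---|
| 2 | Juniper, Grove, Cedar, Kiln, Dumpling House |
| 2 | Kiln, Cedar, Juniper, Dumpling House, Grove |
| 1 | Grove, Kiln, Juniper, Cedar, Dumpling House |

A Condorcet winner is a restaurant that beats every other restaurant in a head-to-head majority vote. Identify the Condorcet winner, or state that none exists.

none

Check each pair by majority over 5 ballots:
Dumpling House vs Juniper: Juniper wins 5–0.
Dumpling House vs Grove: 2 to 3, Grove.
Dumpling House vs Kiln: Dumpling House preferred on 0 ballots; Kiln wins 5–0.
Dumpling House vs Cedar: Cedar wins 5–0.
Juniper vs Grove: 4 to 1, Juniper.
Juniper–Kiln: Kiln 3–2.
Juniper vs Cedar: Juniper is ranked higher on 2+1 = 3 ballots, Cedar on 2. Juniper wins 3–2.
Grove vs Kiln: Grove, 3–2.
Grove vs Cedar: Grove, 3–2.
Kiln vs Cedar: 2+1 = 3 for Kiln, 2 for Cedar — Kiln by 3–2.
No restaurant is unbeaten: Dumpling House loses to Juniper; Juniper loses to Kiln; Grove loses to Juniper; Kiln loses to Grove; Cedar loses to Juniper. In particular Juniper > Grove > Kiln > Juniper is a majority cycle — no Condorcet winner exists.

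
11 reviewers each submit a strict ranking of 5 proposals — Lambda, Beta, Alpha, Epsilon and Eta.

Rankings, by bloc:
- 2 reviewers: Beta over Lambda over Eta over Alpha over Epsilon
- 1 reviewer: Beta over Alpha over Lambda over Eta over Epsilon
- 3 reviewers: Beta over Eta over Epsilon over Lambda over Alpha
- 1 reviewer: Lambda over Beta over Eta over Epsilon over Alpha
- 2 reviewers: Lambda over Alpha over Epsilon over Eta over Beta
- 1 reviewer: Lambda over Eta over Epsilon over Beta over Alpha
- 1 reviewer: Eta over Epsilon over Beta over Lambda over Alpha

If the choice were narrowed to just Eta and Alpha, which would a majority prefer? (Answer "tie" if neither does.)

Eta

Ballots ranking Eta above Alpha: 2 + 3 + 1 + 1 + 1 = 8.
Ballots ranking Alpha above Eta: 11 − 8 = 3.
Eta wins the head-to-head 8–3.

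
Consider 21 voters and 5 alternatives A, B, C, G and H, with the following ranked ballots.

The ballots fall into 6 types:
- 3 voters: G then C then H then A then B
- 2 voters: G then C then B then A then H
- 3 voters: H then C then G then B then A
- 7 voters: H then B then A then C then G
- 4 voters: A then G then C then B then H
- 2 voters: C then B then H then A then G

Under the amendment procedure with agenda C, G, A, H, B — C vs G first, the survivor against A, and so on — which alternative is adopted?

Round 1: C vs G — 12–9, C advances.
Round 2: C vs A — 10–11, A advances.
Round 3: A vs H — 6–15, H advances.
Round 4: H vs B — 13–8, H advances.
H survives the agenda.

H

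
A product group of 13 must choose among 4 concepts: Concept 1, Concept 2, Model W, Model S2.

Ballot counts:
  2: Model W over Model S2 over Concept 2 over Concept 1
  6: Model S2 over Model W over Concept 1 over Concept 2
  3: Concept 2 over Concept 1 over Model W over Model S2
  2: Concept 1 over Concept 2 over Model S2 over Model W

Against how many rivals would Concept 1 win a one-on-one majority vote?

1

Concept 1 against each rival (13 engineers):
Concept 1 vs Concept 2: Concept 1, 8–5.
Concept 1 vs Model W: Concept 1 preferred on 3+2 = 5 ballots; Model W wins 8–5.
Concept 1 vs Model S2: Model S2 wins 8–5.
Concept 1 beats Concept 2; loses to Model W, Model S2 — 1 pairwise win.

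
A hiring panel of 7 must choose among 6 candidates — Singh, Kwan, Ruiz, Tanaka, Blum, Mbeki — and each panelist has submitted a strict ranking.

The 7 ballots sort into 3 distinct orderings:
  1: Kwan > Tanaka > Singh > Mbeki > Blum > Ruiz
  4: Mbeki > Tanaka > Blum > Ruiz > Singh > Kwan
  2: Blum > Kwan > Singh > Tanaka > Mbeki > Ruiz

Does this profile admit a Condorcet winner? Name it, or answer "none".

Check each pair by majority over 7 ballots:
Singh–Kwan: Singh 4–3.
Singh vs Ruiz: Singh preferred on 1+2 = 3 ballots; Ruiz wins 4–3.
Singh vs Tanaka: Tanaka wins 5–2.
Singh vs Blum: Blum, 6–1.
Singh vs Mbeki: Mbeki, 4–3.
Kwan vs Ruiz: Ruiz, 4–3.
Kwan vs Tanaka: Tanaka, 4–3.
Kwan vs Blum: Kwan preferred on 1 ballot; Blum wins 6–1.
Kwan vs Mbeki: Kwan is ranked higher on 1+2 = 3 ballots, Mbeki on 4. Mbeki wins 4–3.
Ruiz vs Tanaka: Tanaka, 7–0.
Ruiz vs Blum: Ruiz is ranked higher on 0 ballots, Blum on 7. Blum wins 7–0.
Ruiz vs Mbeki: 0 for Ruiz, 7 for Mbeki — Mbeki by 7–0.
Tanaka vs Blum: Tanaka preferred on 1+4 = 5 ballots; Tanaka wins 5–2.
Tanaka vs Mbeki: Tanaka preferred on 1+2 = 3 ballots; Mbeki wins 4–3.
Blum vs Mbeki: Mbeki, 5–2.
Only Mbeki has no losses; Mbeki is the Condorcet winner.

Mbeki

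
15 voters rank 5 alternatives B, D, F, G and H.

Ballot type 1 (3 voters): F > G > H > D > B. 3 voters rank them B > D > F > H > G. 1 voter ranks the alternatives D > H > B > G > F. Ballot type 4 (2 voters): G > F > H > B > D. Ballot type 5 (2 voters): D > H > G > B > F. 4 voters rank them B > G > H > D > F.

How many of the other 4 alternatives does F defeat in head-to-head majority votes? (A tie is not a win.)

1

F against each rival (15 voters):
F vs B: F preferred on 3+2 = 5 ballots; B wins 10–5.
F vs D: D wins 10–5.
F vs G: F is ranked higher on 3+3 = 6 ballots, G on 9. G wins 9–6.
F vs H: F, 8–7.
F beats H; loses to B, D, G — 1 pairwise win.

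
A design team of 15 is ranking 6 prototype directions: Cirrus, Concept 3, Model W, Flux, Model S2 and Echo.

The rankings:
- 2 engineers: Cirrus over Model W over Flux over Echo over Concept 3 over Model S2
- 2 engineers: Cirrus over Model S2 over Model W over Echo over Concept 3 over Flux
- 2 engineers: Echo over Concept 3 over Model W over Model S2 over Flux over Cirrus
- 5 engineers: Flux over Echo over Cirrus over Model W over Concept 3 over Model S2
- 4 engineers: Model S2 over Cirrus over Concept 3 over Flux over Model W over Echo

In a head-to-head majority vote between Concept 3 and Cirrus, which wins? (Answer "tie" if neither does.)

Cirrus

Ballots ranking Concept 3 above Cirrus: 2.
Ballots ranking Cirrus above Concept 3: 15 − 2 = 13.
Cirrus wins the head-to-head 13–2.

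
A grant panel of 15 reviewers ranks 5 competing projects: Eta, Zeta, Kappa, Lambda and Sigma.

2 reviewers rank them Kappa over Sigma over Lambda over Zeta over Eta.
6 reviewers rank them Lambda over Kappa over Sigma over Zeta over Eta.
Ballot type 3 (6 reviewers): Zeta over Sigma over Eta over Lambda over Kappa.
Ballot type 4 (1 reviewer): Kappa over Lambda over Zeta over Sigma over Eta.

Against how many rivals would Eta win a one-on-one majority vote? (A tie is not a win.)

Eta against each rival (15 reviewers):
Eta vs Zeta: 0 to 15, Zeta.
Eta vs Kappa: Eta preferred on 6 ballots; Kappa wins 9–6.
Eta vs Lambda: 6 for Eta, 9 for Lambda — Lambda by 9–6.
Eta vs Sigma: Sigma, 15–0.
Eta beats no one; loses to Zeta, Kappa, Lambda, Sigma — 0 pairwise wins.

0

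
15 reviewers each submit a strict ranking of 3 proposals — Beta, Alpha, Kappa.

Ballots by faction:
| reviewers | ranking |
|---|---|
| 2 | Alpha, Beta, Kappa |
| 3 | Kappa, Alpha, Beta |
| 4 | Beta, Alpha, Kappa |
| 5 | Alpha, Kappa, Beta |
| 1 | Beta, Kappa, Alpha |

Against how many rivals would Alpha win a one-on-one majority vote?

2

Alpha against each rival (15 reviewers):
Alpha–Beta: Alpha 10–5.
Alpha vs Kappa: Alpha preferred on 2+4+5 = 11 ballots; Alpha wins 11–4.
Alpha beats Beta, Kappa — 2 pairwise wins.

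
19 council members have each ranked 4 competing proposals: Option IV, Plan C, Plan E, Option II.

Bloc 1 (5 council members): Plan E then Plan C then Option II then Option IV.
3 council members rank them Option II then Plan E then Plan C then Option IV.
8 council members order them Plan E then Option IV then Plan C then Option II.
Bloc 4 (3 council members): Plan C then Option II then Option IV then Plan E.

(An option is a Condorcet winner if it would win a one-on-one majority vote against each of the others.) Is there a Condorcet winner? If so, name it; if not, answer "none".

Plan E

Pairwise majorities:
Option IV vs Plan C: Plan C, 11–8.
Option IV vs Plan E: Plan E wins 16–3.
Option IV vs Option II: Option II wins 11–8.
Plan C–Plan E: Plan E 16–3.
Plan C vs Option II: Plan C, 16–3.
Plan E vs Option II: Plan E wins 13–6.
Only Plan E has no losses; Plan E is the Condorcet winner.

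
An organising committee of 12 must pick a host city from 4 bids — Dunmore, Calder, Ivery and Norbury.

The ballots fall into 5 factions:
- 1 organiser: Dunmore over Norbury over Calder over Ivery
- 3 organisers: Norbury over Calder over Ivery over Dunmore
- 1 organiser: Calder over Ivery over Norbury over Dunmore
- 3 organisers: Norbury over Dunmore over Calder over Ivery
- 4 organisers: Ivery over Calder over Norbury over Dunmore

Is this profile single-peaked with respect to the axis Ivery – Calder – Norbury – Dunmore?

Axis positions: Ivery=1, Calder=2, Norbury=3, Dunmore=4.
Faction 1 (peak Dunmore at position 4): ranking walks positions 4-3-2-1, expanding outward from the peak — single-peaked.
Faction 2 (peak Norbury at position 3): ranking walks positions 3-2-1-4, expanding outward from the peak — single-peaked.
Faction 3 (peak Calder at position 2): ranking walks positions 2-1-3-4, expanding outward from the peak — single-peaked.
Faction 4 (peak Norbury at position 3): ranking walks positions 3-4-2-1, expanding outward from the peak — single-peaked.
Faction 5 (peak Ivery at position 1): ranking walks positions 1-2-3-4, expanding outward from the peak — single-peaked.
Every ranking is single-peaked on this axis.

yes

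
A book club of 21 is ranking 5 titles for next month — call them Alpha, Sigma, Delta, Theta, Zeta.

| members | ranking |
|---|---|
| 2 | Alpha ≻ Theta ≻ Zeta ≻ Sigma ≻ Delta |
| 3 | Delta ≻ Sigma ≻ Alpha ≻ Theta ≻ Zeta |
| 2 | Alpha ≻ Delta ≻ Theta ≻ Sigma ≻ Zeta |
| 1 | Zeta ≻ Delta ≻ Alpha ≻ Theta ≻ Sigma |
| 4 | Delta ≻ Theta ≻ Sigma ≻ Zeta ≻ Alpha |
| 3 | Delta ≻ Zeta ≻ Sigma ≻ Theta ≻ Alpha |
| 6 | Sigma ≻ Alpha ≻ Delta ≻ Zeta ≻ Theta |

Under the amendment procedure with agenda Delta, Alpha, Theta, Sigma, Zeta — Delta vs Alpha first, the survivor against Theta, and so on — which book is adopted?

Delta

Round 1: Delta vs Alpha — 11–10, Delta advances.
Round 2: Delta vs Theta — 19–2, Delta advances.
Round 3: Delta vs Sigma — 13–8, Delta advances.
Round 4: Delta vs Zeta — 18–3, Delta advances.
Delta survives the agenda.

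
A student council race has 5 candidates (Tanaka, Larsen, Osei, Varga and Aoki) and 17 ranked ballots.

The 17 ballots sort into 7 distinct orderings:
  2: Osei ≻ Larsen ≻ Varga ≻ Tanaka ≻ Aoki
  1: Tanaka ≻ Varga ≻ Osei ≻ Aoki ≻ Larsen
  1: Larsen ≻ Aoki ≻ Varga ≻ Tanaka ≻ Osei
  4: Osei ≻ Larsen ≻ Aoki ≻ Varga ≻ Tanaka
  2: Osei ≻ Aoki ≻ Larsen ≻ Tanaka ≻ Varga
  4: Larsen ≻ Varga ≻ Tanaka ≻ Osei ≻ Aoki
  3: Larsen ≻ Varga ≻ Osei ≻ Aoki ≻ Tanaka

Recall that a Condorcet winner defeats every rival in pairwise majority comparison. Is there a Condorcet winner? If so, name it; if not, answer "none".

none

Check each pair by majority over 17 ballots:
Tanaka vs Larsen: Tanaka preferred on 1 ballot; Larsen wins 16–1.
Tanaka vs Osei: Tanaka preferred on 1+1+4 = 6 ballots; Osei wins 11–6.
Tanaka vs Varga: Tanaka is ranked higher on 1+2 = 3 ballots, Varga on 14. Varga wins 14–3.
Tanaka vs Aoki: 7 to 10, Aoki.
Larsen vs Osei: 1+4+3 = 8 for Larsen, 9 for Osei — Osei by 9–8.
Larsen vs Varga: Larsen is ranked higher on 2+1+4+2+4+3 = 16 ballots, Varga on 1. Larsen wins 16–1.
Larsen vs Aoki: Larsen preferred on 2+1+4+4+3 = 14 ballots; Larsen wins 14–3.
Osei vs Varga: Osei preferred on 2+4+2 = 8 ballots; Varga wins 9–8.
Osei vs Aoki: 16 to 1, Osei.
Varga vs Aoki: 10 to 7, Varga.
Each candidate drops at least one matchup (Tanaka loses to Larsen; Larsen loses to Osei; Osei loses to Varga; Varga loses to Larsen; Aoki loses to Larsen); the cycle Larsen → Varga → Osei → Larsen rules out a Condorcet winner.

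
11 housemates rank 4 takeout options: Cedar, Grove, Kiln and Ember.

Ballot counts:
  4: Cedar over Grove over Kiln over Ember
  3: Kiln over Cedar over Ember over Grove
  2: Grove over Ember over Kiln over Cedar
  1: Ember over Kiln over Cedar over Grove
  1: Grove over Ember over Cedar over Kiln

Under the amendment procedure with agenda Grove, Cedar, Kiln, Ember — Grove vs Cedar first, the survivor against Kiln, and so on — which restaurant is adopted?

Round 1: Grove vs Cedar — 3–8, Cedar advances.
Round 2: Cedar vs Kiln — 5–6, Kiln advances.
Round 3: Kiln vs Ember — 7–4, Kiln advances.
Kiln survives the agenda.

Kiln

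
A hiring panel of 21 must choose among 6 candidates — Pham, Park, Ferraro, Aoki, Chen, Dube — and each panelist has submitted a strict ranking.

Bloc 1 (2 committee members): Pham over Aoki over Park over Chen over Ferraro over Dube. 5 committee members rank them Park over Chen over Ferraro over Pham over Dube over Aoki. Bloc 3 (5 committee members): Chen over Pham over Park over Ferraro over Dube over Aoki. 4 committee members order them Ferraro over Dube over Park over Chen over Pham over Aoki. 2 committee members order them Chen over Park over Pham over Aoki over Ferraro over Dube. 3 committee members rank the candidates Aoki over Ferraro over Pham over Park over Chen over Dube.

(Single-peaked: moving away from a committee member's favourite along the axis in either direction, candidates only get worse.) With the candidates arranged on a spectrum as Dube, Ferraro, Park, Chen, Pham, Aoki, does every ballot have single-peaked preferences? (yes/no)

Axis positions: Dube=1, Ferraro=2, Park=3, Chen=4, Pham=5, Aoki=6.
Bloc 1: ranking walks positions 5-6-3-4-2-1; Park is ranked above Chen even though Chen lies between Park and the peak Pham on the axis — preferences dip and rise again. Not single-peaked.
Bloc 2 (peak Park at position 3): ranking walks positions 3-4-2-5-1-6, expanding outward from the peak — single-peaked.
Bloc 3 (peak Chen at position 4): ranking walks positions 4-5-3-2-1-6, expanding outward from the peak — single-peaked.
Bloc 4 (peak Ferraro at position 2): ranking walks positions 2-1-3-4-5-6, expanding outward from the peak — single-peaked.
Bloc 5 (peak Chen at position 4): ranking walks positions 4-3-5-6-2-1, expanding outward from the peak — single-peaked.
Bloc 6: ranking walks positions 6-2-5-3-4-1; Ferraro is ranked above Pham even though Pham lies between Ferraro and the peak Aoki on the axis — preferences dip and rise again. Not single-peaked.
Bloc 1 violates single-peakedness, so the profile is not single-peaked on this axis.

no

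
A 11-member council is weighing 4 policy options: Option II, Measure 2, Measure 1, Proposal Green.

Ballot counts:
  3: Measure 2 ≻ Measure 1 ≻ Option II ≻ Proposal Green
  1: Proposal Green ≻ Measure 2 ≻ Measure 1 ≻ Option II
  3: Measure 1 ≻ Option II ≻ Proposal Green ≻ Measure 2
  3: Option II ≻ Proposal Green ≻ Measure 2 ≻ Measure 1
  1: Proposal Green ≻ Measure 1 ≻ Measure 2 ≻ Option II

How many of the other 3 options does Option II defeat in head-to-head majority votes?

Option II against each rival (11 council members):
Option II–Measure 2: Option II 6–5.
Option II–Measure 1: Measure 1 8–3.
Option II–Proposal Green: Option II 9–2.
Option II beats Measure 2, Proposal Green; loses to Measure 1 — 2 pairwise wins.

2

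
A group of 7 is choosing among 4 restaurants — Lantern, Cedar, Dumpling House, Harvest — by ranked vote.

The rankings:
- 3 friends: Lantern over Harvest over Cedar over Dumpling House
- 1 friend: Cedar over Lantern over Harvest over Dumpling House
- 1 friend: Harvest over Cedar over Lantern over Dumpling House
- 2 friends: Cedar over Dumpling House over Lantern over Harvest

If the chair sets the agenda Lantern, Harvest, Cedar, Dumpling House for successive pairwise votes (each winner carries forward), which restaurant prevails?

Cedar

Round 1: Lantern vs Harvest — 6–1, Lantern advances.
Round 2: Lantern vs Cedar — 3–4, Cedar advances.
Round 3: Cedar vs Dumpling House — 7–0, Cedar advances.
Cedar survives the agenda.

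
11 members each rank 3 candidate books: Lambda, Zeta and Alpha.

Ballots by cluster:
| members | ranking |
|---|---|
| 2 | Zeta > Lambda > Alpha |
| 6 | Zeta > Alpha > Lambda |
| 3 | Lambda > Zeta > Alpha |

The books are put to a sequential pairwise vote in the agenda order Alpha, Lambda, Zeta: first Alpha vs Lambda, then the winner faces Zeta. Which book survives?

Zeta

Round 1: Alpha vs Lambda — 6–5, Alpha advances.
Round 2: Alpha vs Zeta — 0–11, Zeta advances.
Zeta survives the agenda.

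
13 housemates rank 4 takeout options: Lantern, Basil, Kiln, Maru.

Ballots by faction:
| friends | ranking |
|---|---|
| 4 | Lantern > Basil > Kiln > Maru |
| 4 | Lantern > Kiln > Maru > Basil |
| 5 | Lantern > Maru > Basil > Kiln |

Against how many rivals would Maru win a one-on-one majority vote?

Maru against each rival (13 friends):
Maru vs Lantern: Lantern, 13–0.
Maru vs Basil: 9 to 4, Maru.
Maru vs Kiln: Kiln, 8–5.
Maru beats Basil; loses to Lantern, Kiln — 1 pairwise win.

1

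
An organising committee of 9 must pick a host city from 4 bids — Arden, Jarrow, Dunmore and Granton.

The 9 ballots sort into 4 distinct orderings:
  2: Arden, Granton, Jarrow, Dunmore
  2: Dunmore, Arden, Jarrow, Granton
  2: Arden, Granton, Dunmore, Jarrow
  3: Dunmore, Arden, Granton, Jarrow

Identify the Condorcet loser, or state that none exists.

Jarrow

Head-to-head results (9 organisers):
Arden–Jarrow: Arden 9–0.
Arden vs Dunmore: Arden is ranked higher on 2+2 = 4 ballots, Dunmore on 5. Dunmore wins 5–4.
Arden vs Granton: Arden preferred on 2+2+2+3 = 9 ballots; Arden wins 9–0.
Jarrow–Dunmore: Dunmore 7–2.
Jarrow vs Granton: Jarrow preferred on 2 ballots; Granton wins 7–2.
Dunmore vs Granton: Dunmore, 5–4.
Jarrow is beaten in every head-to-head and is the Condorcet loser.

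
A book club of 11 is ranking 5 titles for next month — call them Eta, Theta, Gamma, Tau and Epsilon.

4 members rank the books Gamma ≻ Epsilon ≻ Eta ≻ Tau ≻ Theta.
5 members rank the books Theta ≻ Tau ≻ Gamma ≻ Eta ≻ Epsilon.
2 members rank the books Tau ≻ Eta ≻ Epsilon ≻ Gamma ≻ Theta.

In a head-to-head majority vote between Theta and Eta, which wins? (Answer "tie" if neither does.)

Eta

Ballots ranking Theta above Eta: 5.
Ballots ranking Eta above Theta: 11 − 5 = 6.
Eta wins the head-to-head 6–5.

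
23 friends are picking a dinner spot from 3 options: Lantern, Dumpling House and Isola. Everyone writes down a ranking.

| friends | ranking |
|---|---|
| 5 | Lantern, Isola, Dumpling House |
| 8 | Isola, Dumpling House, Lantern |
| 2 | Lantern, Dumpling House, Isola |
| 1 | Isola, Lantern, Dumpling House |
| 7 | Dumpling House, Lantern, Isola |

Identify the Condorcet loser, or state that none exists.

Pairwise majorities:
Lantern vs Dumpling House: Dumpling House, 15–8.
Lantern vs Isola: Lantern wins 14–9.
Dumpling House vs Isola: 9 to 14, Isola.
No restaurant is winless: Lantern beats Isola; Dumpling House beats Lantern; Isola beats Dumpling House. There is no Condorcet loser.

none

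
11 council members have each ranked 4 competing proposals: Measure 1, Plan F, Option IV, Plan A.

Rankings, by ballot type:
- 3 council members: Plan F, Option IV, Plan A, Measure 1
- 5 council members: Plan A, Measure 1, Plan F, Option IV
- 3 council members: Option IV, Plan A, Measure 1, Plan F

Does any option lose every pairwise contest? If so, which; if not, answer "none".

Head-to-head results (11 council members):
Measure 1 vs Plan F: Measure 1, 8–3.
Measure 1 vs Option IV: Measure 1 preferred on 5 ballots; Option IV wins 6–5.
Measure 1 vs Plan A: Plan A wins 11–0.
Plan F vs Option IV: Plan F wins 8–3.
Plan F vs Plan A: Plan A wins 8–3.
Option IV vs Plan A: Option IV, 6–5.
No option is winless: Measure 1 beats Plan F; Plan F beats Option IV; Option IV beats Measure 1; Plan A beats Measure 1. There is no Condorcet loser.

none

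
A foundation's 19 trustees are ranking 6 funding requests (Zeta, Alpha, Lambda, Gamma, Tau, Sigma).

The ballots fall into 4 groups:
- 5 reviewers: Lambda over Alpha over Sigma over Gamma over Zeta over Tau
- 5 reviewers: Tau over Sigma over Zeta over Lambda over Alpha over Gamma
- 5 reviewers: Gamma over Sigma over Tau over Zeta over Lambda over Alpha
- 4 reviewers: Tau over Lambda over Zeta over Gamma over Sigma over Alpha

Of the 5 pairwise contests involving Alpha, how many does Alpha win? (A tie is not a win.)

1

Alpha against each rival (19 reviewers):
Alpha vs Zeta: Alpha is ranked higher on 5 ballots, Zeta on 14. Zeta wins 14–5.
Alpha vs Lambda: Alpha preferred on 0 ballots; Lambda wins 19–0.
Alpha vs Gamma: Alpha, 10–9.
Alpha vs Tau: Tau, 14–5.
Alpha vs Sigma: 5 for Alpha, 14 for Sigma — Sigma by 14–5.
Alpha beats Gamma; loses to Zeta, Lambda, Tau, Sigma — 1 pairwise win.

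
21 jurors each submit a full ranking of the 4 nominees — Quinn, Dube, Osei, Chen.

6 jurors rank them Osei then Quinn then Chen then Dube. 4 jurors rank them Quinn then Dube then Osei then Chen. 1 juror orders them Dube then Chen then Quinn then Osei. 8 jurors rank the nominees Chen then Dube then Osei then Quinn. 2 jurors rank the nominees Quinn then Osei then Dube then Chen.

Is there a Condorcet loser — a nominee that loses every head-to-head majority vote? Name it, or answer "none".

Pairwise majorities:
Quinn vs Dube: Quinn wins 12–9.
Quinn vs Osei: 4+1+2 = 7 for Quinn, 14 for Osei — Osei by 14–7.
Quinn vs Chen: Quinn is ranked higher on 6+4+2 = 12 ballots, Chen on 9. Quinn wins 12–9.
Dube vs Osei: Dube preferred on 4+1+8 = 13 ballots; Dube wins 13–8.
Dube vs Chen: Dube preferred on 4+1+2 = 7 ballots; Chen wins 14–7.
Osei–Chen: Osei 12–9.
Each nominee has at least one pairwise win (Quinn beats Dube; Dube beats Osei; Osei beats Quinn; Chen beats Dube) — no Condorcet loser.

none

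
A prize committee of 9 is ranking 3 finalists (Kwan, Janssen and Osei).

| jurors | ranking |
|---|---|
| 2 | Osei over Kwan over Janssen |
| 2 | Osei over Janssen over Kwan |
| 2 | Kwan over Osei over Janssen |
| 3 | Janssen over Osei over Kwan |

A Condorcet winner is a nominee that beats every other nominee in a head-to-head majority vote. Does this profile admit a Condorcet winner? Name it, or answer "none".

Osei

Check each pair by majority over 9 ballots:
Kwan vs Janssen: Kwan preferred on 2+2 = 4 ballots; Janssen wins 5–4.
Kwan vs Osei: Kwan is ranked higher on 2 ballots, Osei on 7. Osei wins 7–2.
Janssen vs Osei: 3 for Janssen, 6 for Osei — Osei by 6–3.
Osei wins every pairwise contest, so Osei is the Condorcet winner.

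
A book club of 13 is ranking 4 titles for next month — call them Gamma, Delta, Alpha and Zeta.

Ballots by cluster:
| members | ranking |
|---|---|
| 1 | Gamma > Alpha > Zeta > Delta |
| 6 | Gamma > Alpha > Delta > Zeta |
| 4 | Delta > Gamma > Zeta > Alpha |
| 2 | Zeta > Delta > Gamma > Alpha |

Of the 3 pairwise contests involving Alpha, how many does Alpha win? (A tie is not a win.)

2

Alpha against each rival (13 members):
Alpha vs Gamma: 0 to 13, Gamma.
Alpha vs Delta: 1+6 = 7 for Alpha, 6 for Delta — Alpha by 7–6.
Alpha vs Zeta: 7 to 6, Alpha.
Alpha beats Delta, Zeta; loses to Gamma — 2 pairwise wins.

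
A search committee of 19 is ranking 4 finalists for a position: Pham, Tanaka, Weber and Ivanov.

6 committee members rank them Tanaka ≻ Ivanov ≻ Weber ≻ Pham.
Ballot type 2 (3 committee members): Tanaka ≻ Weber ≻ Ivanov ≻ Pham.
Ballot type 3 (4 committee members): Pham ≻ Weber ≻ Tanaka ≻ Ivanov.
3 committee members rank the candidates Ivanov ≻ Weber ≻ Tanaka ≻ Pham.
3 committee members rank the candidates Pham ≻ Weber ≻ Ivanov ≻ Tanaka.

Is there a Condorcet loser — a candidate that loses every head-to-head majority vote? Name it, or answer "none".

Pham

Pairwise majorities:
Pham–Tanaka: Tanaka 12–7.
Pham vs Weber: Pham is ranked higher on 4+3 = 7 ballots, Weber on 12. Weber wins 12–7.
Pham vs Ivanov: Ivanov, 12–7.
Tanaka vs Weber: Tanaka is ranked higher on 6+3 = 9 ballots, Weber on 10. Weber wins 10–9.
Tanaka vs Ivanov: Tanaka preferred on 6+3+4 = 13 ballots; Tanaka wins 13–6.
Weber vs Ivanov: Weber wins 10–9.
Only Pham has no wins; Pham is the Condorcet loser.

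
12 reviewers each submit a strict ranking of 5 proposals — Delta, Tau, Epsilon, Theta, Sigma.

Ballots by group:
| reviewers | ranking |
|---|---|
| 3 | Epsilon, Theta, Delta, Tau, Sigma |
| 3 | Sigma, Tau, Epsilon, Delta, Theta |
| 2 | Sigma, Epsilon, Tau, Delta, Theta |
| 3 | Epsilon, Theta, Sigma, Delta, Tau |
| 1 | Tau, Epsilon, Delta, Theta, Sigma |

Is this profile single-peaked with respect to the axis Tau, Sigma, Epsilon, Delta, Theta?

Axis positions: Tau=1, Sigma=2, Epsilon=3, Delta=4, Theta=5.
Group 1: ranking walks positions 3-5-4-1-2; Theta is ranked above Delta even though Delta lies between Theta and the peak Epsilon on the axis — preferences dip and rise again. Not single-peaked.
Group 2 (peak Sigma at position 2): ranking walks positions 2-1-3-4-5, expanding outward from the peak — single-peaked.
Group 3 (peak Sigma at position 2): ranking walks positions 2-3-1-4-5, expanding outward from the peak — single-peaked.
Group 4: ranking walks positions 3-5-2-4-1; Theta is ranked above Delta even though Delta lies between Theta and the peak Epsilon on the axis — preferences dip and rise again. Not single-peaked.
Group 5: ranking walks positions 1-3-4-5-2; Epsilon is ranked above Sigma even though Sigma lies between Epsilon and the peak Tau on the axis — preferences dip and rise again. Not single-peaked.
Group 1 violates single-peakedness, so the profile is not single-peaked on this axis.

no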